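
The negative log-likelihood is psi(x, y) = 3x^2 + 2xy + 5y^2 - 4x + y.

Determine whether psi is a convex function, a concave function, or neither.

psi is quadratic, so its Hessian is the constant matrix H = [[6, 2], [2, 10]].
det(H) = 56, tr(H) = 16.
det(H) > 0 and tr(H) > 0, so H is positive definite everywhere: convex.

convex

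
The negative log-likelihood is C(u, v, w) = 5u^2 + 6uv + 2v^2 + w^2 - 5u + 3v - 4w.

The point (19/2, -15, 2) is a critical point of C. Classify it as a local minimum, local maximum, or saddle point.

local minimum

The Hessian is constant: H = [[10, 6, 0], [6, 4, 0], [0, 0, 2]].
Leading principal minors: Δ₁ = 10, Δ₂ = 4, Δ₃ = 8.
All leading minors are positive, so H is positive definite: a local minimum.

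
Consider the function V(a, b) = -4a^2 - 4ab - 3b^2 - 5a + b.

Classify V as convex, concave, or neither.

V is quadratic, so its Hessian is the constant matrix H = [[-8, -4], [-4, -6]].
det(H) = 32, tr(H) = -14.
det(H) > 0 and tr(H) < 0, so H is negative definite everywhere: concave.

concave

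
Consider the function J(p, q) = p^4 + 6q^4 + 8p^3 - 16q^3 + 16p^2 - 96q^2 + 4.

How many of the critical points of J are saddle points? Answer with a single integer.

J separates as a function of p plus a function of q, so ∇J=0 decouples.
∂J/∂p = 4p(p + 2)(p + 4) = 0 at p ∈ {-4, -2, 0}; ∂J/∂q = 24q(q - 4)(q + 2) = 0 at q ∈ {-2, 0, 4}.
The Hessian is diagonal: diag(J_pp, J_qq). Second derivatives: J_pp(-4)=32, J_pp(-2)=-16, J_pp(0)=32; J_qq(-2)=288, J_qq(0)=-192, J_qq(4)=576.
Saddle points occur where the two diagonal entries have opposite signs: (-4, 0), (-2, -2), (-2, 4), (0, 0). Count: 4.

4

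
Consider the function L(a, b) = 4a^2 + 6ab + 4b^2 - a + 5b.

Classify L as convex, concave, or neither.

L is quadratic, so its Hessian is the constant matrix H = [[8, 6], [6, 8]].
det(H) = 28, tr(H) = 16.
det(H) > 0 and tr(H) > 0, so H is positive definite everywhere: convex.

convex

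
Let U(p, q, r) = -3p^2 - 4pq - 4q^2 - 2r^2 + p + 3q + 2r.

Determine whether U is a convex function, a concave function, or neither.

concave

U is quadratic, so its Hessian is the constant matrix H = [[-6, -4, 0], [-4, -8, 0], [0, 0, -4]].
Leading principal minors: -6, 32, -128.
Signs alternate −, +, − ⇒ H ≺ 0 ⇒ concave.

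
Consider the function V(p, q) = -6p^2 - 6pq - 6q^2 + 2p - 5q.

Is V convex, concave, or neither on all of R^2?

V is quadratic, so its Hessian is the constant matrix H = [[-12, -6], [-6, -12]].
det(H) = 108, tr(H) = -24.
det(H) > 0 and tr(H) < 0, so H is negative definite everywhere: concave.

concave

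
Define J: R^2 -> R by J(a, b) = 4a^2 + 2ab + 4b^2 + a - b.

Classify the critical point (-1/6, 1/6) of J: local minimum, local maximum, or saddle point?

local minimum

The Hessian of J is constant: H = [[8, 2], [2, 8]].
det(H) = 8·8 − 2² = 60.
det(H) > 0 and tr(H) = 16 > 0, so H is positive definite and the point is a local minimum.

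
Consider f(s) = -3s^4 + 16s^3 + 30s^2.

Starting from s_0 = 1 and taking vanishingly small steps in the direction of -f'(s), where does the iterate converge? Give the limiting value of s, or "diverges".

f'(s) = -12s(s - 5)(s + 1), so f'(1) = 96.
Gradient descent moves in the -f' direction, i.e. s is decreasing.
The nearest critical point in that direction is s = 0, where f'' = 60 > 0 (a local minimum). The iterate converges there.

0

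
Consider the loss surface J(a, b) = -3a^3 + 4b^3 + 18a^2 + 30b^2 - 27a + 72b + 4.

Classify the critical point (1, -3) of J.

The mixed partial ∂²J/∂a∂b is 0, so the Hessian at any point is diag(J_aa, J_bb) = diag(18(-a + 2), 12(2b + 5)).
At (1, -3): H = diag(18, -12).
The eigenvalues have opposite signs, so H is indefinite: a saddle point.

saddle point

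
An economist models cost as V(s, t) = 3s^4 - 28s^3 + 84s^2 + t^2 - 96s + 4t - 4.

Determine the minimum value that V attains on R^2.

V(s,t) separates as P(s) + Q(t) − 4, so its minimum is min P + min Q − 4.
P'(s) = 12(s - 4)(s - 2)(s - 1) vanishes at s ∈ {1, 2, 4}; Q'(t) = 2(t + 2) vanishes at t ∈ {-2}.
Local minima of P (where P''>0): P(1)=-37, P(4)=-64. Local minima of Q: Q(-2)=-4.
So the global minimum of V is P(4) + Q(-2) − 4 = -64 − 4 − 4 = -72, attained at (4, -2).

-72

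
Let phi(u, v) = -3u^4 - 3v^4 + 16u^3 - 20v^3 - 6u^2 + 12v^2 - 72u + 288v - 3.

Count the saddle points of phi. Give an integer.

4

phi separates as a function of u plus a function of v, so ∇phi=0 decouples.
∂phi/∂u = -12(u - 3)(u - 2)(u + 1) = 0 at u ∈ {-1, 2, 3}; ∂phi/∂v = -12(v - 2)(v + 3)(v + 4) = 0 at v ∈ {-4, -3, 2}.
The Hessian is diagonal: diag(phi_uu, phi_vv). Second derivatives: phi_uu(-1)=-144, phi_uu(2)=36, phi_uu(3)=-48; phi_vv(-4)=-72, phi_vv(-3)=60, phi_vv(2)=-360.
Saddle points occur where the two diagonal entries have opposite signs: (-1, -3), (2, -4), (2, 2), (3, -3). Count: 4.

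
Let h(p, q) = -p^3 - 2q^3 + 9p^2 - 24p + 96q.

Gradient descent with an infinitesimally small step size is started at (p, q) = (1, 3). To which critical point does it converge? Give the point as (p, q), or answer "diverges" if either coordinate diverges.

(2, -4)

h is separable, so gradient descent decouples: p follows -∂h/∂p, q follows -∂h/∂q.
∂h/∂p = -3(p - 4)(p - 2); at p=1 this is -9, so p increases.
∂h/∂q = -6(q - 4)(q + 4); at q=3 this is 42, so q decreases.
p converges to its nearest critical value 2 (a local min of the p-part); q converges to -4. The iterate converges to (2, -4).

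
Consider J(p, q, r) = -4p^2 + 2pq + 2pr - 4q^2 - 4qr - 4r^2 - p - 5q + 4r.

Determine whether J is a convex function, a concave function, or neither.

concave

J is quadratic, so its Hessian is the constant matrix H = [[-8, 2, 2], [2, -8, -4], [2, -4, -8]].
Leading principal minors: -8, 60, -352.
Signs alternate −, +, − ⇒ H ≺ 0 ⇒ concave.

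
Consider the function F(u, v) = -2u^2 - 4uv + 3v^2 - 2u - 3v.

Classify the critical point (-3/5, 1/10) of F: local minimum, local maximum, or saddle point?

saddle point

The Hessian of F is constant: H = [[-4, -4], [-4, 6]].
det(H) = (-4)·6 − (-4)² = -40.
Since det(H) < 0, H is indefinite and the critical point is a saddle point.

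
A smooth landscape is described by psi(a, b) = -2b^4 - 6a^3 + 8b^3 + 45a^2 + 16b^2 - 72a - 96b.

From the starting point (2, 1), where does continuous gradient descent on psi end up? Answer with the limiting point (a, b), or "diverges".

psi is separable, so gradient descent decouples: a follows -∂psi/∂a, b follows -∂psi/∂b.
∂psi/∂a = -18(a - 4)(a - 1); at a=2 this is 36, so a decreases.
∂psi/∂b = -8(b - 3)(b - 2)(b + 2); at b=1 this is -48, so b increases.
a converges to its nearest critical value 1 (a local min of the a-part); b converges to 2. The iterate converges to (1, 2).

(1, 2)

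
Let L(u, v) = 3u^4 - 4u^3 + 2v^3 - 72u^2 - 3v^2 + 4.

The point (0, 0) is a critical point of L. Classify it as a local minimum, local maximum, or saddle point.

local maximum

The mixed partial ∂²L/∂u∂v is 0, so the Hessian at any point is diag(L_uu, L_vv) = diag(12(3u^2 - 2u - 12), 6(2v - 1)).
At (0, 0): H = diag(-144, -6).
Both eigenvalues are negative, so H is negative definite: a local maximum.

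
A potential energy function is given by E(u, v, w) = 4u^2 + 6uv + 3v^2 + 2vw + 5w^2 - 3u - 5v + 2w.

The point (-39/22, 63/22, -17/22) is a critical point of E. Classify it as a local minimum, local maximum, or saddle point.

local minimum

The Hessian is constant: H = [[8, 6, 0], [6, 6, 2], [0, 2, 10]].
Leading principal minors: Δ₁ = 8, Δ₂ = 12, Δ₃ = 88.
All leading minors are positive, so H is positive definite: a local minimum.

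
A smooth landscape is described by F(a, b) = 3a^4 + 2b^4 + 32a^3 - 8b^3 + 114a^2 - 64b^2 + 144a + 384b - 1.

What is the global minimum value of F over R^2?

-1596

F(a,b) separates as P(a) + Q(b) − 1, so its minimum is min P + min Q − 1.
P'(a) = 12(a + 1)(a + 3)(a + 4) vanishes at a ∈ {-4, -3, -1}; Q'(b) = 8(b - 4)(b - 3)(b + 4) vanishes at b ∈ {-4, 3, 4}.
Local minima of P (where P''>0): P(-4)=-32, P(-1)=-59. Local minima of Q: Q(-4)=-1536, Q(4)=512.
So the global minimum of F is P(-1) + Q(-4) − 1 = -59 − 1536 − 1 = -1596, attained at (-1, -4).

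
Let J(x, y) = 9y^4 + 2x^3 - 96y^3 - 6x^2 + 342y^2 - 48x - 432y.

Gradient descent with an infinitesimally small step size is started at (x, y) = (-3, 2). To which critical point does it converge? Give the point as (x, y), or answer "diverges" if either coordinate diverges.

J is separable, so gradient descent decouples: x follows -∂J/∂x, y follows -∂J/∂y.
∂J/∂x = 6(x - 4)(x + 2); at x=-3 this is 42, so x decreases.
∂J/∂y = 36(y - 4)(y - 3)(y - 1); at y=2 this is 72, so y decreases.
The x-coordinate has no critical point in that direction and runs off to infinity.

diverges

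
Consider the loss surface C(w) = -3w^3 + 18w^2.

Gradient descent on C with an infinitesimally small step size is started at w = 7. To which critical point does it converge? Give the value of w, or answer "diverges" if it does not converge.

diverges

C'(w) = -9w(w - 4), so C'(7) = -189.
Gradient descent moves in the -C' direction, i.e. w is increasing.
There is no critical point above w=7, and C' keeps the same sign, so the iterate runs off to +∞.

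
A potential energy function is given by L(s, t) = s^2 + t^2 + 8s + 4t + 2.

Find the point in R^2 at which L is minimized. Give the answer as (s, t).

(-4, -2)

L(s,t) separates as P(s) + Q(t) + 2, so its minimum is min P + min Q + 2.
P'(s) = 2s + 8 vanishes at s ∈ {-4}; Q'(t) = 2(t + 2) vanishes at t ∈ {-2}.
Local minima of P (where P''>0): P(-4)=-16. Local minima of Q: Q(-2)=-4.
So the global minimum of L is P(-4) + Q(-2) + 2 = -16 − 4 + 2 = -18, attained at (-4, -2).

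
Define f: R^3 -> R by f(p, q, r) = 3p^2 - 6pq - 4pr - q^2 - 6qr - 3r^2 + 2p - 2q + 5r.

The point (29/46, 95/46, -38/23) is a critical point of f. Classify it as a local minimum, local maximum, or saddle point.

saddle point

The Hessian is constant: H = [[6, -6, -4], [-6, -2, -6], [-4, -6, -6]].
Leading principal minors: Δ₁ = 6, Δ₂ = -48, Δ₃ = -184.
The minors fit neither the all-positive nor the alternating-sign pattern, so H is indefinite: a saddle point.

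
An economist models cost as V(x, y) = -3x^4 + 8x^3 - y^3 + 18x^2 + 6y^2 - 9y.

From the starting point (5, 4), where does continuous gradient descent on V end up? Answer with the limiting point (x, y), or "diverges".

diverges

V is separable, so gradient descent decouples: x follows -∂V/∂x, y follows -∂V/∂y.
∂V/∂x = -12x(x - 3)(x + 1); at x=5 this is -720, so x increases.
∂V/∂y = -3(y - 3)(y - 1); at y=4 this is -9, so y increases.
The x-coordinate has no critical point in that direction and runs off to infinity.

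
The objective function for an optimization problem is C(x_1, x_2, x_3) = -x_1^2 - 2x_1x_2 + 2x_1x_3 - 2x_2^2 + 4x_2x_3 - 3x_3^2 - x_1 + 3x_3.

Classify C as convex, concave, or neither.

concave

C is quadratic, so its Hessian is the constant matrix H = [[-2, -2, 2], [-2, -4, 4], [2, 4, -6]].
Leading principal minors: -2, 4, -8.
Signs alternate −, +, − ⇒ H ≺ 0 ⇒ concave.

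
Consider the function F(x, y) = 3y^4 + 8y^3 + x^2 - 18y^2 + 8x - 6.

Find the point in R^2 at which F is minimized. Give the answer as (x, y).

F(x,y) separates as P(x) + Q(y) − 6, so its minimum is min P + min Q − 6.
P'(x) = 2x + 8 vanishes at x ∈ {-4}; Q'(y) = 12y(y - 1)(y + 3) vanishes at y ∈ {-3, 0, 1}.
Local minima of P (where P''>0): P(-4)=-16. Local minima of Q: Q(-3)=-135, Q(1)=-7.
So the global minimum of F is P(-4) + Q(-3) − 6 = -16 − 135 − 6 = -157, attained at (-4, -3).

(-4, -3)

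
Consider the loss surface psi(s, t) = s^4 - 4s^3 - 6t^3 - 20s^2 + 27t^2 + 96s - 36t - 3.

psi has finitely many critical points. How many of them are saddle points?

psi separates as a function of s plus a function of t, so ∇psi=0 decouples.
∂psi/∂s = 4(s - 4)(s - 2)(s + 3) = 0 at s ∈ {-3, 2, 4}; ∂psi/∂t = -18(t - 2)(t - 1) = 0 at t ∈ {1, 2}.
The Hessian is diagonal: diag(psi_ss, psi_tt). Second derivatives: psi_ss(-3)=140, psi_ss(2)=-40, psi_ss(4)=56; psi_tt(1)=18, psi_tt(2)=-18.
Saddle points occur where the two diagonal entries have opposite signs: (-3, 2), (2, 1), (4, 2). Count: 3.

3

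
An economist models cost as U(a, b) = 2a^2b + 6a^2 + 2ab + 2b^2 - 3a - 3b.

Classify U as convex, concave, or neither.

The term 2a^2b is cubic, so the Hessian is not constant.
∂²U/∂a² = 4b + 12, which takes both signs as b varies (negative for sufficiently negative b). A diagonal entry of the Hessian changing sign means the Hessian is neither positive- nor negative-semidefinite on all of R^2.

neither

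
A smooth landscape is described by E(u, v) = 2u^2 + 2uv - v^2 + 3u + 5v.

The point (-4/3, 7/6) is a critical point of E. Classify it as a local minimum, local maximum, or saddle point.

saddle point

The Hessian of E is constant: H = [[4, 2], [2, -2]].
det(H) = 4·(-2) − 2² = -12.
Since det(H) < 0, H is indefinite and the critical point is a saddle point.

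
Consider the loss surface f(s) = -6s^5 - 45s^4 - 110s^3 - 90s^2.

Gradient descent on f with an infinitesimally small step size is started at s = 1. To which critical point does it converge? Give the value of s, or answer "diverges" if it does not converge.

diverges

f'(s) = -30s(s + 1)(s + 2)(s + 3), so f'(1) = -720.
Gradient descent moves in the -f' direction, i.e. s is increasing.
There is no critical point above s=1, and f' keeps the same sign, so the iterate runs off to +∞.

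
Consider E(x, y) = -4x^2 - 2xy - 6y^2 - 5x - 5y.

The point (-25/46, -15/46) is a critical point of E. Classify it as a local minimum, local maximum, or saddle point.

local maximum

The Hessian of E is constant: H = [[-8, -2], [-2, -12]].
det(H) = (-8)·(-12) − (-2)² = 92.
det(H) > 0 and tr(H) = -20 < 0, so H is negative definite and the point is a local maximum.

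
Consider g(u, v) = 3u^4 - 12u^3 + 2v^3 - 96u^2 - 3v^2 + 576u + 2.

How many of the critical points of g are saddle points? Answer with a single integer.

g separates as a function of u plus a function of v, so ∇g=0 decouples.
∂g/∂u = 12(u - 4)(u - 3)(u + 4) = 0 at u ∈ {-4, 3, 4}; ∂g/∂v = 6v(v - 1) = 0 at v ∈ {0, 1}.
The Hessian is diagonal: diag(g_uu, g_vv). Second derivatives: g_uu(-4)=672, g_uu(3)=-84, g_uu(4)=96; g_vv(0)=-6, g_vv(1)=6.
Saddle points occur where the two diagonal entries have opposite signs: (-4, 0), (3, 1), (4, 0). Count: 3.

3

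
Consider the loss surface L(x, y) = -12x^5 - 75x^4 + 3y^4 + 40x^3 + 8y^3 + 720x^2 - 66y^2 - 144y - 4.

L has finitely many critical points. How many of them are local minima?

4

L separates as a function of x plus a function of y, so ∇L=0 decouples.
∂L/∂x = -60x(x - 2)(x + 3)(x + 4) = 0 at x ∈ {-4, -3, 0, 2}; ∂L/∂y = 12(y - 3)(y + 1)(y + 4) = 0 at y ∈ {-4, -1, 3}.
The Hessian is diagonal: diag(L_xx, L_yy). Second derivatives: L_xx(-4)=1440, L_xx(-3)=-900, L_xx(0)=1440, L_xx(2)=-3600; L_yy(-4)=252, L_yy(-1)=-144, L_yy(3)=336.
Local minima occur where both diagonal entries positive: (-4, -4), (-4, 3), (0, -4), (0, 3). Count: 4.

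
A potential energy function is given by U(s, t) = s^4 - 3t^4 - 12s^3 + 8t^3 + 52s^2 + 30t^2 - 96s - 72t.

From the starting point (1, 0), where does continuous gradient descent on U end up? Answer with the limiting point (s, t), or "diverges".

U is separable, so gradient descent decouples: s follows -∂U/∂s, t follows -∂U/∂t.
∂U/∂s = 4(s - 4)(s - 3)(s - 2); at s=1 this is -24, so s increases.
∂U/∂t = -12(t - 3)(t - 1)(t + 2); at t=0 this is -72, so t increases.
s converges to its nearest critical value 2 (a local min of the s-part); t converges to 1. The iterate converges to (2, 1).

(2, 1)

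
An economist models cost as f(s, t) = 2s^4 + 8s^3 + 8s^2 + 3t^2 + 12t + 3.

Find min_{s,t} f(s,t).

-9

f(s,t) separates as P(s) + Q(t) + 3, so its minimum is min P + min Q + 3.
P'(s) = 8s(s + 1)(s + 2) vanishes at s ∈ {-2, -1, 0}; Q'(t) = 6(t + 2) vanishes at t ∈ {-2}.
Local minima of P (where P''>0): P(-2)=0, P(0)=0. Local minima of Q: Q(-2)=-12.
So the global minimum of f is P(-2) + Q(-2) + 3 = 0 − 12 + 3 = -9, attained at (-2, -2).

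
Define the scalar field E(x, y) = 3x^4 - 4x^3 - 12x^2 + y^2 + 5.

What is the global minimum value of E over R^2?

-27

E(x,y) separates as P(x) + Q(y) + 5, so its minimum is min P + min Q + 5.
P'(x) = 12x(x - 2)(x + 1) vanishes at x ∈ {-1, 0, 2}; Q'(y) = 2y vanishes at y ∈ {0}.
Local minima of P (where P''>0): P(-1)=-5, P(2)=-32. Local minima of Q: Q(0)=0.
So the global minimum of E is P(2) + Q(0) + 5 = -32 + 0 + 5 = -27, attained at (2, 0).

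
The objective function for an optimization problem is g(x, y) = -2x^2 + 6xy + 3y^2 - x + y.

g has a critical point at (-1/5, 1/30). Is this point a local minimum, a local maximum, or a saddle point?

The Hessian of g is constant: H = [[-4, 6], [6, 6]].
det(H) = (-4)·6 − 6² = -60.
Since det(H) < 0, H is indefinite and the critical point is a saddle point.

saddle point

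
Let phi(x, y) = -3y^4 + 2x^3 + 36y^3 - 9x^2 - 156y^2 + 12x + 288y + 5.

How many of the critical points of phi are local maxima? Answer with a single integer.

phi separates as a function of x plus a function of y, so ∇phi=0 decouples.
∂phi/∂x = 6(x - 2)(x - 1) = 0 at x ∈ {1, 2}; ∂phi/∂y = -12(y - 4)(y - 3)(y - 2) = 0 at y ∈ {2, 3, 4}.
The Hessian is diagonal: diag(phi_xx, phi_yy). Second derivatives: phi_xx(1)=-6, phi_xx(2)=6; phi_yy(2)=-24, phi_yy(3)=12, phi_yy(4)=-24.
Local maxima occur where both diagonal entries negative: (1, 2), (1, 4). Count: 2.

2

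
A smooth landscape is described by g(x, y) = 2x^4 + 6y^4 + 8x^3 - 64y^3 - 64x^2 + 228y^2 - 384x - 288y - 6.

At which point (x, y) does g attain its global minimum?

g(x,y) separates as P(x) + Q(y) − 6, so its minimum is min P + min Q − 6.
P'(x) = 8(x - 4)(x + 3)(x + 4) vanishes at x ∈ {-4, -3, 4}; Q'(y) = 24(y - 4)(y - 3)(y - 1) vanishes at y ∈ {1, 3, 4}.
Local minima of P (where P''>0): P(-4)=512, P(4)=-1536. Local minima of Q: Q(1)=-118, Q(4)=-64.
So the global minimum of g is P(4) + Q(1) − 6 = -1536 − 118 − 6 = -1660, attained at (4, 1).

(4, 1)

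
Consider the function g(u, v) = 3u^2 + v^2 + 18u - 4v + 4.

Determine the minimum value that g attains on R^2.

g(u,v) separates as P(u) + Q(v) + 4, so its minimum is min P + min Q + 4.
P'(u) = 6u + 18 vanishes at u ∈ {-3}; Q'(v) = 2v - 4 vanishes at v ∈ {2}.
Local minima of P (where P''>0): P(-3)=-27. Local minima of Q: Q(2)=-4.
So the global minimum of g is P(-3) + Q(2) + 4 = -27 − 4 + 4 = -27, attained at (-3, 2).

-27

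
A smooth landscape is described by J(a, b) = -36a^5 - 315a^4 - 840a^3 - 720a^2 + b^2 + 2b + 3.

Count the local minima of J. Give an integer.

2

J separates as a function of a plus a function of b, so ∇J=0 decouples.
∂J/∂a = -180a(a + 1)(a + 2)(a + 4) = 0 at a ∈ {-4, -2, -1, 0}; ∂J/∂b = 2(b + 1) = 0 at b ∈ {-1}.
The Hessian is diagonal: diag(J_aa, J_bb). Second derivatives: J_aa(-4)=4320, J_aa(-2)=-720, J_aa(-1)=540, J_aa(0)=-1440; J_bb(-1)=2.
Local minima occur where both diagonal entries positive: (-4, -1), (-1, -1). Count: 2.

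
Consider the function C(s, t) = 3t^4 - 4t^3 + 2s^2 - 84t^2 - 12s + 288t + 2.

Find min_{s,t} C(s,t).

-1488

C(s,t) separates as P(s) + Q(t) + 2, so its minimum is min P + min Q + 2.
P'(s) = 4s - 12 vanishes at s ∈ {3}; Q'(t) = 12(t - 3)(t - 2)(t + 4) vanishes at t ∈ {-4, 2, 3}.
Local minima of P (where P''>0): P(3)=-18. Local minima of Q: Q(-4)=-1472, Q(3)=243.
So the global minimum of C is P(3) + Q(-4) + 2 = -18 − 1472 + 2 = -1488, attained at (3, -4).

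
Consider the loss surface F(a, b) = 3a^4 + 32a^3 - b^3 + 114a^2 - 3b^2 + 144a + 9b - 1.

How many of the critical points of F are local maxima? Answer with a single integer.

F separates as a function of a plus a function of b, so ∇F=0 decouples.
∂F/∂a = 12(a + 1)(a + 3)(a + 4) = 0 at a ∈ {-4, -3, -1}; ∂F/∂b = -3(b - 1)(b + 3) = 0 at b ∈ {-3, 1}.
The Hessian is diagonal: diag(F_aa, F_bb). Second derivatives: F_aa(-4)=36, F_aa(-3)=-24, F_aa(-1)=72; F_bb(-3)=12, F_bb(1)=-12.
Local maxima occur where both diagonal entries negative: (-3, 1). Count: 1.

1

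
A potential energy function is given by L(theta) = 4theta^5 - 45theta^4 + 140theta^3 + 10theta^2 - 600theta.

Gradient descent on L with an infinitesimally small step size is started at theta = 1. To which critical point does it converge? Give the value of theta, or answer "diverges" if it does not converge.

L'(theta) = 20(theta - 5)(theta - 3)(theta - 2)(theta + 1), so L'(1) = -320.
Gradient descent moves in the -L' direction, i.e. theta is increasing.
The nearest critical point in that direction is theta = 2, where L'' = 180 > 0 (a local minimum). The iterate converges there.

2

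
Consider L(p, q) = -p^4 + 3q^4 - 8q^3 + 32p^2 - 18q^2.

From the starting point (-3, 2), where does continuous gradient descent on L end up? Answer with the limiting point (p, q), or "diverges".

(0, 3)

L is separable, so gradient descent decouples: p follows -∂L/∂p, q follows -∂L/∂q.
∂L/∂p = -4p(p - 4)(p + 4); at p=-3 this is -84, so p increases.
∂L/∂q = 12q(q - 3)(q + 1); at q=2 this is -72, so q increases.
p converges to its nearest critical value 0 (a local min of the p-part); q converges to 3. The iterate converges to (0, 3).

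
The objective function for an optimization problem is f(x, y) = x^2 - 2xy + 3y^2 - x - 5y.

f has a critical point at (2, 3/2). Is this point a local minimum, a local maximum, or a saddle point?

The Hessian of f is constant: H = [[2, -2], [-2, 6]].
det(H) = 2·6 − (-2)² = 8.
det(H) > 0 and tr(H) = 8 > 0, so H is positive definite and the point is a local minimum.

local minimum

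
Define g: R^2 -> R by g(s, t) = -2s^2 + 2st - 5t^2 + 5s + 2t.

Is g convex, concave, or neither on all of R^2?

g is quadratic, so its Hessian is the constant matrix H = [[-4, 2], [2, -10]].
det(H) = 36, tr(H) = -14.
det(H) > 0 and tr(H) < 0, so H is negative definite everywhere: concave.

concave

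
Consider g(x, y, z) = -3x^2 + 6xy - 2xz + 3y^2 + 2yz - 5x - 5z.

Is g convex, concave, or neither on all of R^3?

neither

g is quadratic, so its Hessian is the constant matrix H = [[-6, 6, -2], [6, 6, 2], [-2, 2, 0]].
Leading principal minors: -6, -72, -48.
Neither pattern holds ⇒ H is indefinite ⇒ neither convex nor concave.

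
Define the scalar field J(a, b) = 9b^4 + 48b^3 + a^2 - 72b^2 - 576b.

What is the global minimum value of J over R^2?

-912

J(a,b) separates as P(a) + Q(b), so its minimum is min P + min Q.
P'(a) = 2a vanishes at a ∈ {0}; Q'(b) = 36(b - 2)(b + 2)(b + 4) vanishes at b ∈ {-4, -2, 2}.
Local minima of P (where P''>0): P(0)=0. Local minima of Q: Q(-4)=384, Q(2)=-912.
So the global minimum of J is P(0) + Q(2) = 0 − 912 = -912, attained at (0, 2).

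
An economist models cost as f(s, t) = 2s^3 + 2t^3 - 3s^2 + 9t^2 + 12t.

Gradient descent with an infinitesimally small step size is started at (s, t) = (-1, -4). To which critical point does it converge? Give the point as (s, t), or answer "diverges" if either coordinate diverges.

diverges

f is separable, so gradient descent decouples: s follows -∂f/∂s, t follows -∂f/∂t.
∂f/∂s = 6s(s - 1); at s=-1 this is 12, so s decreases.
∂f/∂t = 6(t + 1)(t + 2); at t=-4 this is 36, so t decreases.
The s-coordinate has no critical point in that direction and runs off to infinity.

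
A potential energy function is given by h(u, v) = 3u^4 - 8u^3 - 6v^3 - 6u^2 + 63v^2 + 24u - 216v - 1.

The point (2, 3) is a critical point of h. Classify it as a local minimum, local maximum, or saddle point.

local minimum

The mixed partial ∂²h/∂u∂v is 0, so the Hessian at any point is diag(h_uu, h_vv) = diag(12(3u^2 - 4u - 1), 18(-2v + 7)).
At (2, 3): H = diag(36, 18).
Both eigenvalues are positive, so H is positive definite: a local minimum.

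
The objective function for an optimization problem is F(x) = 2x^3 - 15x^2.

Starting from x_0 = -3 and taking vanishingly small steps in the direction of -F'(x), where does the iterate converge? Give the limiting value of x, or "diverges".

diverges

F'(x) = 6x(x - 5), so F'(-3) = 144.
Gradient descent moves in the -F' direction, i.e. x is decreasing.
There is no critical point below x=-3, and F' keeps the same sign, so the iterate runs off to −∞.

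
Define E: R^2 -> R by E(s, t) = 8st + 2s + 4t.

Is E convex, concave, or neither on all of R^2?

E is quadratic, so its Hessian is the constant matrix H = [[0, 8], [8, 0]].
det(H) = -64, tr(H) = 0.
det(H) < 0, so H is indefinite: neither convex nor concave.

neither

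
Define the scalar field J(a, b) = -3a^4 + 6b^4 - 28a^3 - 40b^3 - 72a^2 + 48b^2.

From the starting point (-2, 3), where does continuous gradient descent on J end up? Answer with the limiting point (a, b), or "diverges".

J is separable, so gradient descent decouples: a follows -∂J/∂a, b follows -∂J/∂b.
∂J/∂a = -12a(a + 3)(a + 4); at a=-2 this is 48, so a decreases.
∂J/∂b = 24b(b - 4)(b - 1); at b=3 this is -144, so b increases.
a converges to its nearest critical value -3 (a local min of the a-part); b converges to 4. The iterate converges to (-3, 4).

(-3, 4)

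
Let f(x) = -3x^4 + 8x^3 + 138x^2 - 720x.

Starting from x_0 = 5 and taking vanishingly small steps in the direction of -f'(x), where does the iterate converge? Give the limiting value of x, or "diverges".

diverges

f'(x) = -12(x - 4)(x - 3)(x + 5), so f'(5) = -240.
Gradient descent moves in the -f' direction, i.e. x is increasing.
There is no critical point above x=5, and f' keeps the same sign, so the iterate runs off to +∞.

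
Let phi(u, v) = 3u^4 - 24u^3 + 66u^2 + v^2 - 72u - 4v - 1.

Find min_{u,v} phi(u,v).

-32

phi(u,v) separates as P(u) + Q(v) − 1, so its minimum is min P + min Q − 1.
P'(u) = 12(u - 3)(u - 2)(u - 1) vanishes at u ∈ {1, 2, 3}; Q'(v) = 2v - 4 vanishes at v ∈ {2}.
Local minima of P (where P''>0): P(1)=-27, P(3)=-27. Local minima of Q: Q(2)=-4.
So the global minimum of phi is P(1) + Q(2) − 1 = -27 − 4 − 1 = -32, attained at (1, 2).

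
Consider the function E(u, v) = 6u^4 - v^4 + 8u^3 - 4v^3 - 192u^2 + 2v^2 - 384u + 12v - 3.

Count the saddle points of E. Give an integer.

E separates as a function of u plus a function of v, so ∇E=0 decouples.
∂E/∂u = 24(u - 4)(u + 1)(u + 4) = 0 at u ∈ {-4, -1, 4}; ∂E/∂v = -4(v - 1)(v + 1)(v + 3) = 0 at v ∈ {-3, -1, 1}.
The Hessian is diagonal: diag(E_uu, E_vv). Second derivatives: E_uu(-4)=576, E_uu(-1)=-360, E_uu(4)=960; E_vv(-3)=-32, E_vv(-1)=16, E_vv(1)=-32.
Saddle points occur where the two diagonal entries have opposite signs: (-4, -3), (-4, 1), (-1, -1), (4, -3), (4, 1). Count: 5.

5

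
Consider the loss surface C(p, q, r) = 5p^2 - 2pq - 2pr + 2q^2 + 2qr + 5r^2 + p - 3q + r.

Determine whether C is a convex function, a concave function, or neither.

C is quadratic, so its Hessian is the constant matrix H = [[10, -2, -2], [-2, 4, 2], [-2, 2, 10]].
Leading principal minors: 10, 36, 320.
All positive ⇒ H ≻ 0 ⇒ convex.

convex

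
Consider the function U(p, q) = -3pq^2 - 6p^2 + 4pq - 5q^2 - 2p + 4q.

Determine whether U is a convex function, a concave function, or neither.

neither

The term -3pq^2 is cubic, so the Hessian is not constant.
∂²U/∂q² = -6p - 10, which takes both signs as p varies (negative for sufficiently large p). A diagonal entry of the Hessian changing sign means the Hessian is neither positive- nor negative-semidefinite on all of R^2.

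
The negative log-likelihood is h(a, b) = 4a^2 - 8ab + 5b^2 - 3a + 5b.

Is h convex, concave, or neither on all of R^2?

h is quadratic, so its Hessian is the constant matrix H = [[8, -8], [-8, 10]].
det(H) = 16, tr(H) = 18.
det(H) > 0 and tr(H) > 0, so H is positive definite everywhere: convex.

convex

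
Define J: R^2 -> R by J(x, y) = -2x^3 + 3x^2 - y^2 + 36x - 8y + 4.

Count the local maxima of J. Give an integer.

J separates as a function of x plus a function of y, so ∇J=0 decouples.
∂J/∂x = -6(x - 3)(x + 2) = 0 at x ∈ {-2, 3}; ∂J/∂y = -2(y + 4) = 0 at y ∈ {-4}.
The Hessian is diagonal: diag(J_xx, J_yy). Second derivatives: J_xx(-2)=30, J_xx(3)=-30; J_yy(-4)=-2.
Local maxima occur where both diagonal entries negative: (3, -4). Count: 1.

1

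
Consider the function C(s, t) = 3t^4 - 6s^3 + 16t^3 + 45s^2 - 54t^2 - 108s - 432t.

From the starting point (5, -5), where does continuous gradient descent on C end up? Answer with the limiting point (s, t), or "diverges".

diverges

C is separable, so gradient descent decouples: s follows -∂C/∂s, t follows -∂C/∂t.
∂C/∂s = -18(s - 3)(s - 2); at s=5 this is -108, so s increases.
∂C/∂t = 12(t - 3)(t + 3)(t + 4); at t=-5 this is -192, so t increases.
The s-coordinate has no critical point in that direction and runs off to infinity.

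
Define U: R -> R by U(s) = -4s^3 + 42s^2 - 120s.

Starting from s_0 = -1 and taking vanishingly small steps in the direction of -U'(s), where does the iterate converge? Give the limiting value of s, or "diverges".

U'(s) = -12(s - 5)(s - 2), so U'(-1) = -216.
Gradient descent moves in the -U' direction, i.e. s is increasing.
The nearest critical point in that direction is s = 2, where U'' = 36 > 0 (a local minimum). The iterate converges there.

2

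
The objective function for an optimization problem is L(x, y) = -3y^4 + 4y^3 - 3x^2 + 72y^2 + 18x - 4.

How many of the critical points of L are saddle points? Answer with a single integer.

1

L separates as a function of x plus a function of y, so ∇L=0 decouples.
∂L/∂x = -6(x - 3) = 0 at x ∈ {3}; ∂L/∂y = -12y(y - 4)(y + 3) = 0 at y ∈ {-3, 0, 4}.
The Hessian is diagonal: diag(L_xx, L_yy). Second derivatives: L_xx(3)=-6; L_yy(-3)=-252, L_yy(0)=144, L_yy(4)=-336.
Saddle points occur where the two diagonal entries have opposite signs: (3, 0). Count: 1.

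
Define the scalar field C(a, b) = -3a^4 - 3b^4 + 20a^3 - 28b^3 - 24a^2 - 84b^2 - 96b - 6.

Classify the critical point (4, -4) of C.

The mixed partial ∂²C/∂a∂b is 0, so the Hessian at any point is diag(C_aa, C_bb) = diag(12(-3a^2 + 10a - 4), -12(3b^2 + 14b + 14)).
At (4, -4): H = diag(-144, -72).
Both eigenvalues are negative, so H is negative definite: a local maximum.

local maximum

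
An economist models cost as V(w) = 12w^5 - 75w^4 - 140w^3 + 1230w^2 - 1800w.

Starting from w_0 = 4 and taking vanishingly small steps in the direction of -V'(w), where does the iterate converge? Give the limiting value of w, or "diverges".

V'(w) = 60(w - 5)(w - 2)(w - 1)(w + 3), so V'(4) = -2520.
Gradient descent moves in the -V' direction, i.e. w is increasing.
The nearest critical point in that direction is w = 5, where V'' = 5760 > 0 (a local minimum). The iterate converges there.

5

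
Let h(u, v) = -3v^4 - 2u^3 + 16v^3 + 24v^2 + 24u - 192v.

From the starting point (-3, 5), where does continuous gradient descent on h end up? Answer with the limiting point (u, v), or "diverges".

h is separable, so gradient descent decouples: u follows -∂h/∂u, v follows -∂h/∂v.
∂h/∂u = -6(u - 2)(u + 2); at u=-3 this is -30, so u increases.
∂h/∂v = -12(v - 4)(v - 2)(v + 2); at v=5 this is -252, so v increases.
The v-coordinate has no critical point in that direction and runs off to infinity.

diverges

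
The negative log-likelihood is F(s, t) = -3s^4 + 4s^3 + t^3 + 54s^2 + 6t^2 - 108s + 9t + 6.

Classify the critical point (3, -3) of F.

local maximum

The mixed partial ∂²F/∂s∂t is 0, so the Hessian at any point is diag(F_ss, F_tt) = diag(12(-3s^2 + 2s + 9), 6(t + 2)).
At (3, -3): H = diag(-144, -6).
Both eigenvalues are negative, so H is negative definite: a local maximum.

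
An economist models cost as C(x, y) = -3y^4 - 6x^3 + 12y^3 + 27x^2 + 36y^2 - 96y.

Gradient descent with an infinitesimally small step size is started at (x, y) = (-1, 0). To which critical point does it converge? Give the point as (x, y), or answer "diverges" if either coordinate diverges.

C is separable, so gradient descent decouples: x follows -∂C/∂x, y follows -∂C/∂y.
∂C/∂x = -18x(x - 3); at x=-1 this is -72, so x increases.
∂C/∂y = -12(y - 4)(y - 1)(y + 2); at y=0 this is -96, so y increases.
x converges to its nearest critical value 0 (a local min of the x-part); y converges to 1. The iterate converges to (0, 1).

(0, 1)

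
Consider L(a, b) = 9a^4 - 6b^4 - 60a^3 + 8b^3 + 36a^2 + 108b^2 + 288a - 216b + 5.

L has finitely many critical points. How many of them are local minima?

2

L separates as a function of a plus a function of b, so ∇L=0 decouples.
∂L/∂a = 36(a - 4)(a - 2)(a + 1) = 0 at a ∈ {-1, 2, 4}; ∂L/∂b = -24(b - 3)(b - 1)(b + 3) = 0 at b ∈ {-3, 1, 3}.
The Hessian is diagonal: diag(L_aa, L_bb). Second derivatives: L_aa(-1)=540, L_aa(2)=-216, L_aa(4)=360; L_bb(-3)=-576, L_bb(1)=192, L_bb(3)=-288.
Local minima occur where both diagonal entries positive: (-1, 1), (4, 1). Count: 2.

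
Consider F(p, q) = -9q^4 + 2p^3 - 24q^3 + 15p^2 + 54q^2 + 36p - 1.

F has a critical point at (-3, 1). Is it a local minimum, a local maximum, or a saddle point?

The mixed partial ∂²F/∂p∂q is 0, so the Hessian at any point is diag(F_pp, F_qq) = diag(6(2p + 5), 36(-3q^2 - 4q + 3)).
At (-3, 1): H = diag(-6, -144).
Both eigenvalues are negative, so H is negative definite: a local maximum.

local maximum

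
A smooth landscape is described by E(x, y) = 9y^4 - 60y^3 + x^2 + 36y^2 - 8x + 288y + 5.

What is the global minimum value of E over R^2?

-194

E(x,y) separates as P(x) + Q(y) + 5, so its minimum is min P + min Q + 5.
P'(x) = 2x - 8 vanishes at x ∈ {4}; Q'(y) = 36(y - 4)(y - 2)(y + 1) vanishes at y ∈ {-1, 2, 4}.
Local minima of P (where P''>0): P(4)=-16. Local minima of Q: Q(-1)=-183, Q(4)=192.
So the global minimum of E is P(4) + Q(-1) + 5 = -16 − 183 + 5 = -194, attained at (4, -1).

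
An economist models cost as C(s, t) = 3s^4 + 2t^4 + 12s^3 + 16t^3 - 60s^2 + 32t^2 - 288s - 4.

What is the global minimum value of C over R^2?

C(s,t) separates as P(s) + Q(t) − 4, so its minimum is min P + min Q − 4.
P'(s) = 12(s - 3)(s + 2)(s + 4) vanishes at s ∈ {-4, -2, 3}; Q'(t) = 8t(t + 2)(t + 4) vanishes at t ∈ {-4, -2, 0}.
Local minima of P (where P''>0): P(-4)=192, P(3)=-837. Local minima of Q: Q(-4)=0, Q(0)=0.
So the global minimum of C is P(3) + Q(-4) − 4 = -837 + 0 − 4 = -841, attained at (3, -4).

-841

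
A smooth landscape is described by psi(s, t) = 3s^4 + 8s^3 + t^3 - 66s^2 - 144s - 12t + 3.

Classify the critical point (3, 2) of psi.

local minimum

The mixed partial ∂²psi/∂s∂t is 0, so the Hessian at any point is diag(psi_ss, psi_tt) = diag(12(3s^2 + 4s - 11), 6t).
At (3, 2): H = diag(336, 12).
Both eigenvalues are positive, so H is positive definite: a local minimum.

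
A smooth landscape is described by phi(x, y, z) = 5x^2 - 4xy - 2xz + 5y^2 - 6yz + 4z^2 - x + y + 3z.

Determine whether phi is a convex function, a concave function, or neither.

convex

phi is quadratic, so its Hessian is the constant matrix H = [[10, -4, -2], [-4, 10, -6], [-2, -6, 8]].
Leading principal minors: 10, 84, 176.
All positive ⇒ H ≻ 0 ⇒ convex.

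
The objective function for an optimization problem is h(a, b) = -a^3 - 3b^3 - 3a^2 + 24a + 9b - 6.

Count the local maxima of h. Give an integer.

1

h separates as a function of a plus a function of b, so ∇h=0 decouples.
∂h/∂a = -3(a - 2)(a + 4) = 0 at a ∈ {-4, 2}; ∂h/∂b = -9(b - 1)(b + 1) = 0 at b ∈ {-1, 1}.
The Hessian is diagonal: diag(h_aa, h_bb). Second derivatives: h_aa(-4)=18, h_aa(2)=-18; h_bb(-1)=18, h_bb(1)=-18.
Local maxima occur where both diagonal entries negative: (2, 1). Count: 1.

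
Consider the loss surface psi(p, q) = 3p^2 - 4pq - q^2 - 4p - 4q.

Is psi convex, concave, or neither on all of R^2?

psi is quadratic, so its Hessian is the constant matrix H = [[6, -4], [-4, -2]].
det(H) = -28, tr(H) = 4.
det(H) < 0, so H is indefinite: neither convex nor concave.

neither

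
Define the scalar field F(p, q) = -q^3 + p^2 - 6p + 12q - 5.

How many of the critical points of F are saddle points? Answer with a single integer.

1

F separates as a function of p plus a function of q, so ∇F=0 decouples.
∂F/∂p = 2(p - 3) = 0 at p ∈ {3}; ∂F/∂q = -3(q - 2)(q + 2) = 0 at q ∈ {-2, 2}.
The Hessian is diagonal: diag(F_pp, F_qq). Second derivatives: F_pp(3)=2; F_qq(-2)=12, F_qq(2)=-12.
Saddle points occur where the two diagonal entries have opposite signs: (3, 2). Count: 1.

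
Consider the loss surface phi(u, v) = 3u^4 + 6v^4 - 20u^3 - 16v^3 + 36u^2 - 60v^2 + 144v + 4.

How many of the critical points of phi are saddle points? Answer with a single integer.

phi separates as a function of u plus a function of v, so ∇phi=0 decouples.
∂phi/∂u = 12u(u - 3)(u - 2) = 0 at u ∈ {0, 2, 3}; ∂phi/∂v = 24(v - 3)(v - 1)(v + 2) = 0 at v ∈ {-2, 1, 3}.
The Hessian is diagonal: diag(phi_uu, phi_vv). Second derivatives: phi_uu(0)=72, phi_uu(2)=-24, phi_uu(3)=36; phi_vv(-2)=360, phi_vv(1)=-144, phi_vv(3)=240.
Saddle points occur where the two diagonal entries have opposite signs: (0, 1), (2, -2), (2, 3), (3, 1). Count: 4.

4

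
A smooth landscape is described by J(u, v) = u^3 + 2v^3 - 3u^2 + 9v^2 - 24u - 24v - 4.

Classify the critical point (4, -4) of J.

saddle point

The mixed partial ∂²J/∂u∂v is 0, so the Hessian at any point is diag(J_uu, J_vv) = diag(6(u - 1), 6(2v + 3)).
At (4, -4): H = diag(18, -30).
The eigenvalues have opposite signs, so H is indefinite: a saddle point.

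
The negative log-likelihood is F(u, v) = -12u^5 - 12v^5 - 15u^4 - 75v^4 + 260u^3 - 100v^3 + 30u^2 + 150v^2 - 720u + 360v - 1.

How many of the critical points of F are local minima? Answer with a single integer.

4

F separates as a function of u plus a function of v, so ∇F=0 decouples.
∂F/∂u = -60(u - 3)(u - 1)(u + 1)(u + 4) = 0 at u ∈ {-4, -1, 1, 3}; ∂F/∂v = -60(v - 1)(v + 1)(v + 2)(v + 3) = 0 at v ∈ {-3, -2, -1, 1}.
The Hessian is diagonal: diag(F_uu, F_vv). Second derivatives: F_uu(-4)=6300, F_uu(-1)=-1440, F_uu(1)=1200, F_uu(3)=-3360; F_vv(-3)=480, F_vv(-2)=-180, F_vv(-1)=240, F_vv(1)=-1440.
Local minima occur where both diagonal entries positive: (-4, -3), (-4, -1), (1, -3), (1, -1). Count: 4.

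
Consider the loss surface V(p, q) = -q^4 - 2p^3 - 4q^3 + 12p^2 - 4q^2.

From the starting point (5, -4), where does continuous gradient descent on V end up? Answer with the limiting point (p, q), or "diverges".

V is separable, so gradient descent decouples: p follows -∂V/∂p, q follows -∂V/∂q.
∂V/∂p = -6p(p - 4); at p=5 this is -30, so p increases.
∂V/∂q = -4q(q + 1)(q + 2); at q=-4 this is 96, so q decreases.
The p-coordinate has no critical point in that direction and runs off to infinity.

diverges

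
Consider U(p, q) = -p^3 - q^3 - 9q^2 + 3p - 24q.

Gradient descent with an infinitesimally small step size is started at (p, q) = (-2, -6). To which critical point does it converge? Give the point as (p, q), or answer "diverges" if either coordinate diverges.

(-1, -4)

U is separable, so gradient descent decouples: p follows -∂U/∂p, q follows -∂U/∂q.
∂U/∂p = -3(p - 1)(p + 1); at p=-2 this is -9, so p increases.
∂U/∂q = -3(q + 2)(q + 4); at q=-6 this is -24, so q increases.
p converges to its nearest critical value -1 (a local min of the p-part); q converges to -4. The iterate converges to (-1, -4).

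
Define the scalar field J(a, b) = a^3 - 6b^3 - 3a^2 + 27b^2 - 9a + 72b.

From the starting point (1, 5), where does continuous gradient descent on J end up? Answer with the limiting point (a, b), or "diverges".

diverges

J is separable, so gradient descent decouples: a follows -∂J/∂a, b follows -∂J/∂b.
∂J/∂a = 3(a - 3)(a + 1); at a=1 this is -12, so a increases.
∂J/∂b = -18(b - 4)(b + 1); at b=5 this is -108, so b increases.
The b-coordinate has no critical point in that direction and runs off to infinity.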